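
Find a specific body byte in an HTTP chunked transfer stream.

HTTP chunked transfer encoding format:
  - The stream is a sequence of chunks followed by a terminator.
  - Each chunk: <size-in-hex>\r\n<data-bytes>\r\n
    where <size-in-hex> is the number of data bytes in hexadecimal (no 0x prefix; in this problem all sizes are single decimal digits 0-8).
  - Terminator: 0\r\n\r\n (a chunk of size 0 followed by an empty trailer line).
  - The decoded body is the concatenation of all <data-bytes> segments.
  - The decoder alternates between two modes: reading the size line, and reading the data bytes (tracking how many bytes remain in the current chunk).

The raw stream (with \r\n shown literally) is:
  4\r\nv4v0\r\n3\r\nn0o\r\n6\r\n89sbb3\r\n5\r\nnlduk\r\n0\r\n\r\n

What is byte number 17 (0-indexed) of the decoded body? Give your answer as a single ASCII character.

Answer: k

Derivation:
Chunk 1: stream[0..1]='4' size=0x4=4, data at stream[3..7]='v4v0' -> body[0..4], body so far='v4v0'
Chunk 2: stream[9..10]='3' size=0x3=3, data at stream[12..15]='n0o' -> body[4..7], body so far='v4v0n0o'
Chunk 3: stream[17..18]='6' size=0x6=6, data at stream[20..26]='89sbb3' -> body[7..13], body so far='v4v0n0o89sbb3'
Chunk 4: stream[28..29]='5' size=0x5=5, data at stream[31..36]='nlduk' -> body[13..18], body so far='v4v0n0o89sbb3nlduk'
Chunk 5: stream[38..39]='0' size=0 (terminator). Final body='v4v0n0o89sbb3nlduk' (18 bytes)
Body byte 17 = 'k'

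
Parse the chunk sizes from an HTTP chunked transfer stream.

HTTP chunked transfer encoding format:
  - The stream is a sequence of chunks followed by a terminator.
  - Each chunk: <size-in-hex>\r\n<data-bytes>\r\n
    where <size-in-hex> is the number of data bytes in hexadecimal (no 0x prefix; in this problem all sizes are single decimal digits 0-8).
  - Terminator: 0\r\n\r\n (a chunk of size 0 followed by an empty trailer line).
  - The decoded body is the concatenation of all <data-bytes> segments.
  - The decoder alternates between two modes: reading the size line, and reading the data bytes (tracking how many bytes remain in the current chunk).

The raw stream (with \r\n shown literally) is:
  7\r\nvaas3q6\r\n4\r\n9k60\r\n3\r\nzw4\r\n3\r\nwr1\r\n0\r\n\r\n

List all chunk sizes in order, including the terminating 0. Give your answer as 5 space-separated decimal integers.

Chunk 1: stream[0..1]='7' size=0x7=7, data at stream[3..10]='vaas3q6' -> body[0..7], body so far='vaas3q6'
Chunk 2: stream[12..13]='4' size=0x4=4, data at stream[15..19]='9k60' -> body[7..11], body so far='vaas3q69k60'
Chunk 3: stream[21..22]='3' size=0x3=3, data at stream[24..27]='zw4' -> body[11..14], body so far='vaas3q69k60zw4'
Chunk 4: stream[29..30]='3' size=0x3=3, data at stream[32..35]='wr1' -> body[14..17], body so far='vaas3q69k60zw4wr1'
Chunk 5: stream[37..38]='0' size=0 (terminator). Final body='vaas3q69k60zw4wr1' (17 bytes)

Answer: 7 4 3 3 0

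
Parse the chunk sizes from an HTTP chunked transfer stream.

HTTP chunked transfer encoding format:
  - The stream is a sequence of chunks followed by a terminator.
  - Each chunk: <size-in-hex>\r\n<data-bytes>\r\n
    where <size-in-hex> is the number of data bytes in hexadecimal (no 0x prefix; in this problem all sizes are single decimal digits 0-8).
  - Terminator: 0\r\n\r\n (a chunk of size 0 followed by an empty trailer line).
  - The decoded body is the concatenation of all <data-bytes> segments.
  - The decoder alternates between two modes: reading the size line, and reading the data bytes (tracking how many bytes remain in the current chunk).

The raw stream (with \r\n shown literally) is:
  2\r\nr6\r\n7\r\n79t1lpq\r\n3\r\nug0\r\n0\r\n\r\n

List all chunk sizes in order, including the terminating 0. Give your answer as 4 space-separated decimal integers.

Answer: 2 7 3 0

Derivation:
Chunk 1: stream[0..1]='2' size=0x2=2, data at stream[3..5]='r6' -> body[0..2], body so far='r6'
Chunk 2: stream[7..8]='7' size=0x7=7, data at stream[10..17]='79t1lpq' -> body[2..9], body so far='r679t1lpq'
Chunk 3: stream[19..20]='3' size=0x3=3, data at stream[22..25]='ug0' -> body[9..12], body so far='r679t1lpqug0'
Chunk 4: stream[27..28]='0' size=0 (terminator). Final body='r679t1lpqug0' (12 bytes)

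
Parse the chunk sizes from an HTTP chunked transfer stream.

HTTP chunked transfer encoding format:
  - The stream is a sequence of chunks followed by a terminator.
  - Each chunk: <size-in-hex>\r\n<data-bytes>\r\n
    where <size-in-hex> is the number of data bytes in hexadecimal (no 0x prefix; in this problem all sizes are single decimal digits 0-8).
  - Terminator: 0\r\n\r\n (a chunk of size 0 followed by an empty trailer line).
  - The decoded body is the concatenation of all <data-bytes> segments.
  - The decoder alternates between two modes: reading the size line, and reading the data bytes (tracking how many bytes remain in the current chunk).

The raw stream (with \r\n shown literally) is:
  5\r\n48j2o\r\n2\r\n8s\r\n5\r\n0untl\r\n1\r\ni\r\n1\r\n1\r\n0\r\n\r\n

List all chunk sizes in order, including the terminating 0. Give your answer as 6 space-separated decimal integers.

Chunk 1: stream[0..1]='5' size=0x5=5, data at stream[3..8]='48j2o' -> body[0..5], body so far='48j2o'
Chunk 2: stream[10..11]='2' size=0x2=2, data at stream[13..15]='8s' -> body[5..7], body so far='48j2o8s'
Chunk 3: stream[17..18]='5' size=0x5=5, data at stream[20..25]='0untl' -> body[7..12], body so far='48j2o8s0untl'
Chunk 4: stream[27..28]='1' size=0x1=1, data at stream[30..31]='i' -> body[12..13], body so far='48j2o8s0untli'
Chunk 5: stream[33..34]='1' size=0x1=1, data at stream[36..37]='1' -> body[13..14], body so far='48j2o8s0untli1'
Chunk 6: stream[39..40]='0' size=0 (terminator). Final body='48j2o8s0untli1' (14 bytes)

Answer: 5 2 5 1 1 0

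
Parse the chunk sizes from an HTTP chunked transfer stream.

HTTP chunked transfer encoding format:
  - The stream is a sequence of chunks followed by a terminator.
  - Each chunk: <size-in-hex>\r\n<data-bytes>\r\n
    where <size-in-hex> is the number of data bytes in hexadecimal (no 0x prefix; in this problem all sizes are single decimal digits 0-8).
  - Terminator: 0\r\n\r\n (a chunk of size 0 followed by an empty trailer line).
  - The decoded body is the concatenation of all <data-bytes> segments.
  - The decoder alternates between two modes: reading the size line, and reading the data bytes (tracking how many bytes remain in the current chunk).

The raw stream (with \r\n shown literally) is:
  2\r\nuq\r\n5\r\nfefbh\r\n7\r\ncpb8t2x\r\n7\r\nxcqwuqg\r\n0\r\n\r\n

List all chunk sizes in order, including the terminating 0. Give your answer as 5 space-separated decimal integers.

Chunk 1: stream[0..1]='2' size=0x2=2, data at stream[3..5]='uq' -> body[0..2], body so far='uq'
Chunk 2: stream[7..8]='5' size=0x5=5, data at stream[10..15]='fefbh' -> body[2..7], body so far='uqfefbh'
Chunk 3: stream[17..18]='7' size=0x7=7, data at stream[20..27]='cpb8t2x' -> body[7..14], body so far='uqfefbhcpb8t2x'
Chunk 4: stream[29..30]='7' size=0x7=7, data at stream[32..39]='xcqwuqg' -> body[14..21], body so far='uqfefbhcpb8t2xxcqwuqg'
Chunk 5: stream[41..42]='0' size=0 (terminator). Final body='uqfefbhcpb8t2xxcqwuqg' (21 bytes)

Answer: 2 5 7 7 0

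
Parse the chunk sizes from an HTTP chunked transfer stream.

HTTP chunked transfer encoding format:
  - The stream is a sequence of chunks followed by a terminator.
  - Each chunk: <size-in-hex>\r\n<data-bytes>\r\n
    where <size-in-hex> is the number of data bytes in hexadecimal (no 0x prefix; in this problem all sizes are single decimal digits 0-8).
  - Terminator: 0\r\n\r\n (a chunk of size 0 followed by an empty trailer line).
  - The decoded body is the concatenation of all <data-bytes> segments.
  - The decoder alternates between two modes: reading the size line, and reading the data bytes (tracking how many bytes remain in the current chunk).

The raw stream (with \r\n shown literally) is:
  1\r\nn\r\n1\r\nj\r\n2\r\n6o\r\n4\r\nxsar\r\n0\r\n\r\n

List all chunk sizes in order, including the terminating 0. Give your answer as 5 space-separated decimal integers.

Chunk 1: stream[0..1]='1' size=0x1=1, data at stream[3..4]='n' -> body[0..1], body so far='n'
Chunk 2: stream[6..7]='1' size=0x1=1, data at stream[9..10]='j' -> body[1..2], body so far='nj'
Chunk 3: stream[12..13]='2' size=0x2=2, data at stream[15..17]='6o' -> body[2..4], body so far='nj6o'
Chunk 4: stream[19..20]='4' size=0x4=4, data at stream[22..26]='xsar' -> body[4..8], body so far='nj6oxsar'
Chunk 5: stream[28..29]='0' size=0 (terminator). Final body='nj6oxsar' (8 bytes)

Answer: 1 1 2 4 0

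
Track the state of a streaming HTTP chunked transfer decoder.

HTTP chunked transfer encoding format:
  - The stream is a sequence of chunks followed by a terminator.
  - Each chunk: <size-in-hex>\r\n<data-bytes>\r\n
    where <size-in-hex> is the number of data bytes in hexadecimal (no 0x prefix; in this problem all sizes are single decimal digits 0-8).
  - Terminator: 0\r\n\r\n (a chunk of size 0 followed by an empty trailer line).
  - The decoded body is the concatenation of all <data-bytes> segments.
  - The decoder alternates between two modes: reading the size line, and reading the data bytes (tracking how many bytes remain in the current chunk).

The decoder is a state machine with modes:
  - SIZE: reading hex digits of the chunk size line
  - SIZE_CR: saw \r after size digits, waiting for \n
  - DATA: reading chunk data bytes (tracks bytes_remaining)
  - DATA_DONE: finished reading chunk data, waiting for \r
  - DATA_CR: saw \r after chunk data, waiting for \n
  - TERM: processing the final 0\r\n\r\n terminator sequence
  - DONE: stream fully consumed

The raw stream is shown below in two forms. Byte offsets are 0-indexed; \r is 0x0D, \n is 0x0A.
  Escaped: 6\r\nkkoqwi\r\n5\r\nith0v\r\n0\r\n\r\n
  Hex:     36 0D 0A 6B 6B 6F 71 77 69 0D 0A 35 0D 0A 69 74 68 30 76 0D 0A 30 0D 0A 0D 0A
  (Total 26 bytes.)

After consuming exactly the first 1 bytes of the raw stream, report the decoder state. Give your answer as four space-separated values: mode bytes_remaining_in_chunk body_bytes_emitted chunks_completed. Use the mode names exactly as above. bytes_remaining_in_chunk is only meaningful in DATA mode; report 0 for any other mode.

Answer: SIZE 0 0 0

Derivation:
Byte 0 = '6': mode=SIZE remaining=0 emitted=0 chunks_done=0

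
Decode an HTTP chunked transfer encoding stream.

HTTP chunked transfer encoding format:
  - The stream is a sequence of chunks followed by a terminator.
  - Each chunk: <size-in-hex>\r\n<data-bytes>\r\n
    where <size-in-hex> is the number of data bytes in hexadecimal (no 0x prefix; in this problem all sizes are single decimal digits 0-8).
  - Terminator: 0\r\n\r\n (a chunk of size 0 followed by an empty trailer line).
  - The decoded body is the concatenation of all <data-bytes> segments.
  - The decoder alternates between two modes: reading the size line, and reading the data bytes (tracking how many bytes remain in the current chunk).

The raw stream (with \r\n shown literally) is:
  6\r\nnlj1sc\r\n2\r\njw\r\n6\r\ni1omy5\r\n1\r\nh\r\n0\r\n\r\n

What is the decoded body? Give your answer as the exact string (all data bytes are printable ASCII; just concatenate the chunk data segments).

Chunk 1: stream[0..1]='6' size=0x6=6, data at stream[3..9]='nlj1sc' -> body[0..6], body so far='nlj1sc'
Chunk 2: stream[11..12]='2' size=0x2=2, data at stream[14..16]='jw' -> body[6..8], body so far='nlj1scjw'
Chunk 3: stream[18..19]='6' size=0x6=6, data at stream[21..27]='i1omy5' -> body[8..14], body so far='nlj1scjwi1omy5'
Chunk 4: stream[29..30]='1' size=0x1=1, data at stream[32..33]='h' -> body[14..15], body so far='nlj1scjwi1omy5h'
Chunk 5: stream[35..36]='0' size=0 (terminator). Final body='nlj1scjwi1omy5h' (15 bytes)

Answer: nlj1scjwi1omy5h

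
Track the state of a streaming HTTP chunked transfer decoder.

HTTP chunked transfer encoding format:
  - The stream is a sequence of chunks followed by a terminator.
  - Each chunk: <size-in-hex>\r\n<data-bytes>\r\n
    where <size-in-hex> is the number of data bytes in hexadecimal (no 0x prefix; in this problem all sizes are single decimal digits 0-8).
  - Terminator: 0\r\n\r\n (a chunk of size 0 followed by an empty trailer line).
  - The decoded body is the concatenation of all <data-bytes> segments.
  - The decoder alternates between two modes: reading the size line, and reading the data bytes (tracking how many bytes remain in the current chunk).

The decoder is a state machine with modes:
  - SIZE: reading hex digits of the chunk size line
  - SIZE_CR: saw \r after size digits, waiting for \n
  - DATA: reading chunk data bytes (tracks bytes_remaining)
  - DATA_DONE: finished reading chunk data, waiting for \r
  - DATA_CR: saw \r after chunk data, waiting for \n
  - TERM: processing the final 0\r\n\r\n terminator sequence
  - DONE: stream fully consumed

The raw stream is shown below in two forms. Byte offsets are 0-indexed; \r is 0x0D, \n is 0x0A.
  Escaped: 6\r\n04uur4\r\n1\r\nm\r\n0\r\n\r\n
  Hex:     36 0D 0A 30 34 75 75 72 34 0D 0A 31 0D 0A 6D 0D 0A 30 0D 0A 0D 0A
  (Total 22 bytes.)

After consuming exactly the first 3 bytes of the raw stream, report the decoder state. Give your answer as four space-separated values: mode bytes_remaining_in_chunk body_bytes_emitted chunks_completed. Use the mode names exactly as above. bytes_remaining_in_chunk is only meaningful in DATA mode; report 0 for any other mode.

Byte 0 = '6': mode=SIZE remaining=0 emitted=0 chunks_done=0
Byte 1 = 0x0D: mode=SIZE_CR remaining=0 emitted=0 chunks_done=0
Byte 2 = 0x0A: mode=DATA remaining=6 emitted=0 chunks_done=0

Answer: DATA 6 0 0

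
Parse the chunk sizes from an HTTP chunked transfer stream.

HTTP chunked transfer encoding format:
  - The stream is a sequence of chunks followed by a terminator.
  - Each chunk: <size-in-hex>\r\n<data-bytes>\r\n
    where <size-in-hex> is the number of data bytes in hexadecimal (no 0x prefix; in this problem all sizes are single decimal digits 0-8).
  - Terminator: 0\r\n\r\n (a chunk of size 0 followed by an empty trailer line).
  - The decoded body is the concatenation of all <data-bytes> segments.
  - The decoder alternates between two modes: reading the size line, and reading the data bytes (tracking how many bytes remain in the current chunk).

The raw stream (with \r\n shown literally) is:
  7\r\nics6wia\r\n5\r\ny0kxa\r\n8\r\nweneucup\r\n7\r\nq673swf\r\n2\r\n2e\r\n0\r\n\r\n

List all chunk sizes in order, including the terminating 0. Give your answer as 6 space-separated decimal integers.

Answer: 7 5 8 7 2 0

Derivation:
Chunk 1: stream[0..1]='7' size=0x7=7, data at stream[3..10]='ics6wia' -> body[0..7], body so far='ics6wia'
Chunk 2: stream[12..13]='5' size=0x5=5, data at stream[15..20]='y0kxa' -> body[7..12], body so far='ics6wiay0kxa'
Chunk 3: stream[22..23]='8' size=0x8=8, data at stream[25..33]='weneucup' -> body[12..20], body so far='ics6wiay0kxaweneucup'
Chunk 4: stream[35..36]='7' size=0x7=7, data at stream[38..45]='q673swf' -> body[20..27], body so far='ics6wiay0kxaweneucupq673swf'
Chunk 5: stream[47..48]='2' size=0x2=2, data at stream[50..52]='2e' -> body[27..29], body so far='ics6wiay0kxaweneucupq673swf2e'
Chunk 6: stream[54..55]='0' size=0 (terminator). Final body='ics6wiay0kxaweneucupq673swf2e' (29 bytes)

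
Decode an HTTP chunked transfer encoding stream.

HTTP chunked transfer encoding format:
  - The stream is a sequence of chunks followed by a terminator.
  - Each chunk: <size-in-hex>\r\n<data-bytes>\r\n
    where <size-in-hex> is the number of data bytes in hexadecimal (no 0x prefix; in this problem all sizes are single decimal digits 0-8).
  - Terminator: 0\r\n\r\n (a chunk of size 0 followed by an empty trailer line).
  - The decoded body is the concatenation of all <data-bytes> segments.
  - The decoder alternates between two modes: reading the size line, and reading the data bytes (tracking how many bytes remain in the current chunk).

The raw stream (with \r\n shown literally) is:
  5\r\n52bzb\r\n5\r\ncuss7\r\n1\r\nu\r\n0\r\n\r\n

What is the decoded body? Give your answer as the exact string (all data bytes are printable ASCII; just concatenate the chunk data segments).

Chunk 1: stream[0..1]='5' size=0x5=5, data at stream[3..8]='52bzb' -> body[0..5], body so far='52bzb'
Chunk 2: stream[10..11]='5' size=0x5=5, data at stream[13..18]='cuss7' -> body[5..10], body so far='52bzbcuss7'
Chunk 3: stream[20..21]='1' size=0x1=1, data at stream[23..24]='u' -> body[10..11], body so far='52bzbcuss7u'
Chunk 4: stream[26..27]='0' size=0 (terminator). Final body='52bzbcuss7u' (11 bytes)

Answer: 52bzbcuss7u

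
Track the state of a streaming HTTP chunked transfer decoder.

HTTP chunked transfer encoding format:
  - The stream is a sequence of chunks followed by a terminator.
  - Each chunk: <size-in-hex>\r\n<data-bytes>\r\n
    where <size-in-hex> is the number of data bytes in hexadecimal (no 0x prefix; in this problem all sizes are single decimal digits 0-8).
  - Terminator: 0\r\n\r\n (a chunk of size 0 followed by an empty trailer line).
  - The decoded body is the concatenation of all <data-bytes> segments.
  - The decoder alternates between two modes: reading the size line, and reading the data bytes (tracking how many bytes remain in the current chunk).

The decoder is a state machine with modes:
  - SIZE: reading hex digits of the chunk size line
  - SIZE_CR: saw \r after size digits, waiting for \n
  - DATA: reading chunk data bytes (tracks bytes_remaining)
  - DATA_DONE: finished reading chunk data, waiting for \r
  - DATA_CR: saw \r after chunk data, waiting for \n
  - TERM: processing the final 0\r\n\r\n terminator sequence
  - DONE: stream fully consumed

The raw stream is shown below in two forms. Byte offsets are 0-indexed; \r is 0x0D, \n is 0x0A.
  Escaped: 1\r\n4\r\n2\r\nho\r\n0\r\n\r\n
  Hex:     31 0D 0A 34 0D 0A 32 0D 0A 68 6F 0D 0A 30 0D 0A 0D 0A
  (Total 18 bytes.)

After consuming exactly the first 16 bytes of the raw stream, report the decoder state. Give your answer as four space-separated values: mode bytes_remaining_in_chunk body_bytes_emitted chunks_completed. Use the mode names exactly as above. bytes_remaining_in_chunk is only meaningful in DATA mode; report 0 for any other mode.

Answer: TERM 0 3 2

Derivation:
Byte 0 = '1': mode=SIZE remaining=0 emitted=0 chunks_done=0
Byte 1 = 0x0D: mode=SIZE_CR remaining=0 emitted=0 chunks_done=0
Byte 2 = 0x0A: mode=DATA remaining=1 emitted=0 chunks_done=0
Byte 3 = '4': mode=DATA_DONE remaining=0 emitted=1 chunks_done=0
Byte 4 = 0x0D: mode=DATA_CR remaining=0 emitted=1 chunks_done=0
Byte 5 = 0x0A: mode=SIZE remaining=0 emitted=1 chunks_done=1
Byte 6 = '2': mode=SIZE remaining=0 emitted=1 chunks_done=1
Byte 7 = 0x0D: mode=SIZE_CR remaining=0 emitted=1 chunks_done=1
Byte 8 = 0x0A: mode=DATA remaining=2 emitted=1 chunks_done=1
Byte 9 = 'h': mode=DATA remaining=1 emitted=2 chunks_done=1
Byte 10 = 'o': mode=DATA_DONE remaining=0 emitted=3 chunks_done=1
Byte 11 = 0x0D: mode=DATA_CR remaining=0 emitted=3 chunks_done=1
Byte 12 = 0x0A: mode=SIZE remaining=0 emitted=3 chunks_done=2
Byte 13 = '0': mode=SIZE remaining=0 emitted=3 chunks_done=2
Byte 14 = 0x0D: mode=SIZE_CR remaining=0 emitted=3 chunks_done=2
Byte 15 = 0x0A: mode=TERM remaining=0 emitted=3 chunks_done=2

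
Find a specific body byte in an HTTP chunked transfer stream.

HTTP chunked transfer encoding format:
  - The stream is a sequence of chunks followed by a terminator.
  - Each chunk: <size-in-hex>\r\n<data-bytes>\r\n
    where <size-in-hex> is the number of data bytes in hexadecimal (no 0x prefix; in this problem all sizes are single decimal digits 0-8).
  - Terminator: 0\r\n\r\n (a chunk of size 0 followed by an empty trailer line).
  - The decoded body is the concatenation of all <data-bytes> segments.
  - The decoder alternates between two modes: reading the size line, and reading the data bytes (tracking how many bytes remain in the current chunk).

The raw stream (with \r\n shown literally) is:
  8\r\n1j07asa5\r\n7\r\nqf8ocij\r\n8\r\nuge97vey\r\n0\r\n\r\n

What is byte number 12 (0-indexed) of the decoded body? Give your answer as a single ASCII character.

Chunk 1: stream[0..1]='8' size=0x8=8, data at stream[3..11]='1j07asa5' -> body[0..8], body so far='1j07asa5'
Chunk 2: stream[13..14]='7' size=0x7=7, data at stream[16..23]='qf8ocij' -> body[8..15], body so far='1j07asa5qf8ocij'
Chunk 3: stream[25..26]='8' size=0x8=8, data at stream[28..36]='uge97vey' -> body[15..23], body so far='1j07asa5qf8ocijuge97vey'
Chunk 4: stream[38..39]='0' size=0 (terminator). Final body='1j07asa5qf8ocijuge97vey' (23 bytes)
Body byte 12 = 'c'

Answer: c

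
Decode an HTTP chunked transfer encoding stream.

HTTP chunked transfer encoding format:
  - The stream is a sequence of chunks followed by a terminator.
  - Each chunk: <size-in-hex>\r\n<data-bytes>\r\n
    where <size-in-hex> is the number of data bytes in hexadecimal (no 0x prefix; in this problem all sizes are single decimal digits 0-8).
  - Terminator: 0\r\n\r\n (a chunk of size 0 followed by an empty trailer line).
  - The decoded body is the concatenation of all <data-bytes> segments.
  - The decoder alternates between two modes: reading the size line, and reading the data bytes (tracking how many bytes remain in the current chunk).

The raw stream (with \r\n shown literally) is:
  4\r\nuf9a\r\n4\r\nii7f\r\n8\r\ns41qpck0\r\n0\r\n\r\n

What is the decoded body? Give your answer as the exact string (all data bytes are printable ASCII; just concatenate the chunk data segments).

Answer: uf9aii7fs41qpck0

Derivation:
Chunk 1: stream[0..1]='4' size=0x4=4, data at stream[3..7]='uf9a' -> body[0..4], body so far='uf9a'
Chunk 2: stream[9..10]='4' size=0x4=4, data at stream[12..16]='ii7f' -> body[4..8], body so far='uf9aii7f'
Chunk 3: stream[18..19]='8' size=0x8=8, data at stream[21..29]='s41qpck0' -> body[8..16], body so far='uf9aii7fs41qpck0'
Chunk 4: stream[31..32]='0' size=0 (terminator). Final body='uf9aii7fs41qpck0' (16 bytes)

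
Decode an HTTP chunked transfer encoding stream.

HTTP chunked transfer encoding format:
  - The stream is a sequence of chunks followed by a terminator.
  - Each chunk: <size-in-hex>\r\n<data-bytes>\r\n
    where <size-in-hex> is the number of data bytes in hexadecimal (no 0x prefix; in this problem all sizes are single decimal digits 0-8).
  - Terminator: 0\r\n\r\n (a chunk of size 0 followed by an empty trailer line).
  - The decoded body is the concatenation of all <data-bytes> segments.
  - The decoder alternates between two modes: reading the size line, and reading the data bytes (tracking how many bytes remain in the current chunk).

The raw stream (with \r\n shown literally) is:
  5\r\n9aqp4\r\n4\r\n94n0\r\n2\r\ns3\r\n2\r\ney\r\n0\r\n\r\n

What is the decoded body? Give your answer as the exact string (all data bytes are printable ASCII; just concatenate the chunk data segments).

Chunk 1: stream[0..1]='5' size=0x5=5, data at stream[3..8]='9aqp4' -> body[0..5], body so far='9aqp4'
Chunk 2: stream[10..11]='4' size=0x4=4, data at stream[13..17]='94n0' -> body[5..9], body so far='9aqp494n0'
Chunk 3: stream[19..20]='2' size=0x2=2, data at stream[22..24]='s3' -> body[9..11], body so far='9aqp494n0s3'
Chunk 4: stream[26..27]='2' size=0x2=2, data at stream[29..31]='ey' -> body[11..13], body so far='9aqp494n0s3ey'
Chunk 5: stream[33..34]='0' size=0 (terminator). Final body='9aqp494n0s3ey' (13 bytes)

Answer: 9aqp494n0s3ey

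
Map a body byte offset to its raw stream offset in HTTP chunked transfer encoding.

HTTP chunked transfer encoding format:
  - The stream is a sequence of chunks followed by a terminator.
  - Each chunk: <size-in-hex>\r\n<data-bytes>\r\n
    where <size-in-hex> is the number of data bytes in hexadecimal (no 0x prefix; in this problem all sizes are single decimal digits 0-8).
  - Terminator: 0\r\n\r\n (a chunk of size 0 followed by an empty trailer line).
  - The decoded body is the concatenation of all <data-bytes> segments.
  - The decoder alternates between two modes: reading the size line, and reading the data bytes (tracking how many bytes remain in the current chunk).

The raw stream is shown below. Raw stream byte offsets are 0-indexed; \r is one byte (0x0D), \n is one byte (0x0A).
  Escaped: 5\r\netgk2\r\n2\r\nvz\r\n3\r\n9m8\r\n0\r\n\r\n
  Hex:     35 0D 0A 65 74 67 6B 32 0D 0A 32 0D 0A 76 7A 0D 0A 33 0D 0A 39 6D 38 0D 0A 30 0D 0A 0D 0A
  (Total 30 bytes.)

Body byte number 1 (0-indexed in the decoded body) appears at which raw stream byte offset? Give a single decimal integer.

Chunk 1: stream[0..1]='5' size=0x5=5, data at stream[3..8]='etgk2' -> body[0..5], body so far='etgk2'
Chunk 2: stream[10..11]='2' size=0x2=2, data at stream[13..15]='vz' -> body[5..7], body so far='etgk2vz'
Chunk 3: stream[17..18]='3' size=0x3=3, data at stream[20..23]='9m8' -> body[7..10], body so far='etgk2vz9m8'
Chunk 4: stream[25..26]='0' size=0 (terminator). Final body='etgk2vz9m8' (10 bytes)
Body byte 1 at stream offset 4

Answer: 4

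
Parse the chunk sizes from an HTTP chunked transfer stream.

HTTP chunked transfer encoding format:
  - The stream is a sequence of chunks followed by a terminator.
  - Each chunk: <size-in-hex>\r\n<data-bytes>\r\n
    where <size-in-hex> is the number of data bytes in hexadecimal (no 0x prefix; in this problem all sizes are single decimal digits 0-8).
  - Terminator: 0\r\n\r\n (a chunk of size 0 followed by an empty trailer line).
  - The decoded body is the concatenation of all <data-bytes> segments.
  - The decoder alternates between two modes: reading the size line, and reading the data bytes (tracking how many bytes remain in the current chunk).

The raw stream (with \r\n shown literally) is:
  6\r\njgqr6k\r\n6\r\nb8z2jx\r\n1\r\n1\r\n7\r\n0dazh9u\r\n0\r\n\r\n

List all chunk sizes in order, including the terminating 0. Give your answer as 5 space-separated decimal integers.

Chunk 1: stream[0..1]='6' size=0x6=6, data at stream[3..9]='jgqr6k' -> body[0..6], body so far='jgqr6k'
Chunk 2: stream[11..12]='6' size=0x6=6, data at stream[14..20]='b8z2jx' -> body[6..12], body so far='jgqr6kb8z2jx'
Chunk 3: stream[22..23]='1' size=0x1=1, data at stream[25..26]='1' -> body[12..13], body so far='jgqr6kb8z2jx1'
Chunk 4: stream[28..29]='7' size=0x7=7, data at stream[31..38]='0dazh9u' -> body[13..20], body so far='jgqr6kb8z2jx10dazh9u'
Chunk 5: stream[40..41]='0' size=0 (terminator). Final body='jgqr6kb8z2jx10dazh9u' (20 bytes)

Answer: 6 6 1 7 0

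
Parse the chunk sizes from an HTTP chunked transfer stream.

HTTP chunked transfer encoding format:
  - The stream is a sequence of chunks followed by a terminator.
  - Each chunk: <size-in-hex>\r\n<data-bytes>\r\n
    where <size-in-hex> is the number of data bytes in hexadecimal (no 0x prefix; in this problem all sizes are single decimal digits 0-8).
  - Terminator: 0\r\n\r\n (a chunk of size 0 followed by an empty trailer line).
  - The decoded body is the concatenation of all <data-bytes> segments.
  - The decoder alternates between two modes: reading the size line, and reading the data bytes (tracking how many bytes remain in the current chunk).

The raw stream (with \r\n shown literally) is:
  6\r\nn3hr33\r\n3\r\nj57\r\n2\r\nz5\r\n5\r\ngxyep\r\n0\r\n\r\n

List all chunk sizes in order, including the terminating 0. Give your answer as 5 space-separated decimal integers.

Answer: 6 3 2 5 0

Derivation:
Chunk 1: stream[0..1]='6' size=0x6=6, data at stream[3..9]='n3hr33' -> body[0..6], body so far='n3hr33'
Chunk 2: stream[11..12]='3' size=0x3=3, data at stream[14..17]='j57' -> body[6..9], body so far='n3hr33j57'
Chunk 3: stream[19..20]='2' size=0x2=2, data at stream[22..24]='z5' -> body[9..11], body so far='n3hr33j57z5'
Chunk 4: stream[26..27]='5' size=0x5=5, data at stream[29..34]='gxyep' -> body[11..16], body so far='n3hr33j57z5gxyep'
Chunk 5: stream[36..37]='0' size=0 (terminator). Final body='n3hr33j57z5gxyep' (16 bytes)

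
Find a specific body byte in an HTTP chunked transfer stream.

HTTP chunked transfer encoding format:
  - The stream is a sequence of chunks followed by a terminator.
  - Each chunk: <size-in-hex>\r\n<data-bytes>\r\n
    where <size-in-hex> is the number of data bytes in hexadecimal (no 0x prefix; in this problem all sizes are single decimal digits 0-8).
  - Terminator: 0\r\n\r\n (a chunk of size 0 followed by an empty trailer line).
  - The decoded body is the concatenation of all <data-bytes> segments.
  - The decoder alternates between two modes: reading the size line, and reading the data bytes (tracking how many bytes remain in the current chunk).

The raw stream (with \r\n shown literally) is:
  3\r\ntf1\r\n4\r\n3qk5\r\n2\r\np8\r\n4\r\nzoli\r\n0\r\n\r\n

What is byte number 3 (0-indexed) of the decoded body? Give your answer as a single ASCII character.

Answer: 3

Derivation:
Chunk 1: stream[0..1]='3' size=0x3=3, data at stream[3..6]='tf1' -> body[0..3], body so far='tf1'
Chunk 2: stream[8..9]='4' size=0x4=4, data at stream[11..15]='3qk5' -> body[3..7], body so far='tf13qk5'
Chunk 3: stream[17..18]='2' size=0x2=2, data at stream[20..22]='p8' -> body[7..9], body so far='tf13qk5p8'
Chunk 4: stream[24..25]='4' size=0x4=4, data at stream[27..31]='zoli' -> body[9..13], body so far='tf13qk5p8zoli'
Chunk 5: stream[33..34]='0' size=0 (terminator). Final body='tf13qk5p8zoli' (13 bytes)
Body byte 3 = '3'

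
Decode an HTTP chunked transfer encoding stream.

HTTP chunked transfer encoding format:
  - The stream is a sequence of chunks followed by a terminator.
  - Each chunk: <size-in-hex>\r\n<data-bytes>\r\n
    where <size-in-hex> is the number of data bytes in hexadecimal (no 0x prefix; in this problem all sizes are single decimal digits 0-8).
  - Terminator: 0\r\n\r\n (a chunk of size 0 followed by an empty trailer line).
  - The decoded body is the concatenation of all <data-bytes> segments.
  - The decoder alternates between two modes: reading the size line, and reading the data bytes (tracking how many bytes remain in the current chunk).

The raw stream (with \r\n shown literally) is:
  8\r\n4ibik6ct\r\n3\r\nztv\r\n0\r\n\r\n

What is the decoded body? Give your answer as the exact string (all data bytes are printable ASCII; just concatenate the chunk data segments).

Answer: 4ibik6ctztv

Derivation:
Chunk 1: stream[0..1]='8' size=0x8=8, data at stream[3..11]='4ibik6ct' -> body[0..8], body so far='4ibik6ct'
Chunk 2: stream[13..14]='3' size=0x3=3, data at stream[16..19]='ztv' -> body[8..11], body so far='4ibik6ctztv'
Chunk 3: stream[21..22]='0' size=0 (terminator). Final body='4ibik6ctztv' (11 bytes)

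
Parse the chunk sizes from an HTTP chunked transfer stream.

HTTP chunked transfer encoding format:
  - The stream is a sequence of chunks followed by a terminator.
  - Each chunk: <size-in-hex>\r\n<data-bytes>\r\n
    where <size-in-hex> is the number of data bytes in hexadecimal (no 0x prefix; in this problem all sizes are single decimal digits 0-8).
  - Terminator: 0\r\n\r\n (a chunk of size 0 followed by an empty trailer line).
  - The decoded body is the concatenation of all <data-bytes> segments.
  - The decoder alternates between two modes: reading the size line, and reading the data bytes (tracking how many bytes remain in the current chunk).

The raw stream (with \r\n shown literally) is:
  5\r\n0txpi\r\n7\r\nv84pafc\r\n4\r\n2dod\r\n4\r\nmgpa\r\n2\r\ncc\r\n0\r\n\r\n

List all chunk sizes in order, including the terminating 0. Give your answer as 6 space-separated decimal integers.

Answer: 5 7 4 4 2 0

Derivation:
Chunk 1: stream[0..1]='5' size=0x5=5, data at stream[3..8]='0txpi' -> body[0..5], body so far='0txpi'
Chunk 2: stream[10..11]='7' size=0x7=7, data at stream[13..20]='v84pafc' -> body[5..12], body so far='0txpiv84pafc'
Chunk 3: stream[22..23]='4' size=0x4=4, data at stream[25..29]='2dod' -> body[12..16], body so far='0txpiv84pafc2dod'
Chunk 4: stream[31..32]='4' size=0x4=4, data at stream[34..38]='mgpa' -> body[16..20], body so far='0txpiv84pafc2dodmgpa'
Chunk 5: stream[40..41]='2' size=0x2=2, data at stream[43..45]='cc' -> body[20..22], body so far='0txpiv84pafc2dodmgpacc'
Chunk 6: stream[47..48]='0' size=0 (terminator). Final body='0txpiv84pafc2dodmgpacc' (22 bytes)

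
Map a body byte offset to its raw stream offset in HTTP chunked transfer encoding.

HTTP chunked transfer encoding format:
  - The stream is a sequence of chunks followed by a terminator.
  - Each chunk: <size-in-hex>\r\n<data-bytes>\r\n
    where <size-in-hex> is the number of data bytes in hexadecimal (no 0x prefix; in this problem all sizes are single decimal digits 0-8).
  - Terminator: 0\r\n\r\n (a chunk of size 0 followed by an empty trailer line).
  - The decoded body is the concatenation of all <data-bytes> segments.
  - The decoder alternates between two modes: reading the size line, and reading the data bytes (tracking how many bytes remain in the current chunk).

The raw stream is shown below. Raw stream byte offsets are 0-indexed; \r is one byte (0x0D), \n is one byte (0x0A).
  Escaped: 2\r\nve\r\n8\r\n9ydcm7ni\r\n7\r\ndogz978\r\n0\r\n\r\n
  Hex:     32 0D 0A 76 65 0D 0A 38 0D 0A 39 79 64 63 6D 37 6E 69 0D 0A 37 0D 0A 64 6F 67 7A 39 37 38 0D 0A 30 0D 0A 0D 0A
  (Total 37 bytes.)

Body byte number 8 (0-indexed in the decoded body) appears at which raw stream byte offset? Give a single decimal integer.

Answer: 16

Derivation:
Chunk 1: stream[0..1]='2' size=0x2=2, data at stream[3..5]='ve' -> body[0..2], body so far='ve'
Chunk 2: stream[7..8]='8' size=0x8=8, data at stream[10..18]='9ydcm7ni' -> body[2..10], body so far='ve9ydcm7ni'
Chunk 3: stream[20..21]='7' size=0x7=7, data at stream[23..30]='dogz978' -> body[10..17], body so far='ve9ydcm7nidogz978'
Chunk 4: stream[32..33]='0' size=0 (terminator). Final body='ve9ydcm7nidogz978' (17 bytes)
Body byte 8 at stream offset 16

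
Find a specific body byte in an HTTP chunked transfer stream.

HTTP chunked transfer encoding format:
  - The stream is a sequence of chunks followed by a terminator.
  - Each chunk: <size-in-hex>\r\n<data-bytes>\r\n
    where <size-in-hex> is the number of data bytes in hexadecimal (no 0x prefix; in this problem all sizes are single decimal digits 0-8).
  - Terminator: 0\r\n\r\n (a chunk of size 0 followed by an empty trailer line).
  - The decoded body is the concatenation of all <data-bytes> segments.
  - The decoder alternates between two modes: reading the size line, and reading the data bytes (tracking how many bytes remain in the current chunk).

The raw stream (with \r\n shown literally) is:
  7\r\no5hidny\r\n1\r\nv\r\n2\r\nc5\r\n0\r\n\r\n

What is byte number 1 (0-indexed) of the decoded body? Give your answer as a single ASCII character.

Chunk 1: stream[0..1]='7' size=0x7=7, data at stream[3..10]='o5hidny' -> body[0..7], body so far='o5hidny'
Chunk 2: stream[12..13]='1' size=0x1=1, data at stream[15..16]='v' -> body[7..8], body so far='o5hidnyv'
Chunk 3: stream[18..19]='2' size=0x2=2, data at stream[21..23]='c5' -> body[8..10], body so far='o5hidnyvc5'
Chunk 4: stream[25..26]='0' size=0 (terminator). Final body='o5hidnyvc5' (10 bytes)
Body byte 1 = '5'

Answer: 5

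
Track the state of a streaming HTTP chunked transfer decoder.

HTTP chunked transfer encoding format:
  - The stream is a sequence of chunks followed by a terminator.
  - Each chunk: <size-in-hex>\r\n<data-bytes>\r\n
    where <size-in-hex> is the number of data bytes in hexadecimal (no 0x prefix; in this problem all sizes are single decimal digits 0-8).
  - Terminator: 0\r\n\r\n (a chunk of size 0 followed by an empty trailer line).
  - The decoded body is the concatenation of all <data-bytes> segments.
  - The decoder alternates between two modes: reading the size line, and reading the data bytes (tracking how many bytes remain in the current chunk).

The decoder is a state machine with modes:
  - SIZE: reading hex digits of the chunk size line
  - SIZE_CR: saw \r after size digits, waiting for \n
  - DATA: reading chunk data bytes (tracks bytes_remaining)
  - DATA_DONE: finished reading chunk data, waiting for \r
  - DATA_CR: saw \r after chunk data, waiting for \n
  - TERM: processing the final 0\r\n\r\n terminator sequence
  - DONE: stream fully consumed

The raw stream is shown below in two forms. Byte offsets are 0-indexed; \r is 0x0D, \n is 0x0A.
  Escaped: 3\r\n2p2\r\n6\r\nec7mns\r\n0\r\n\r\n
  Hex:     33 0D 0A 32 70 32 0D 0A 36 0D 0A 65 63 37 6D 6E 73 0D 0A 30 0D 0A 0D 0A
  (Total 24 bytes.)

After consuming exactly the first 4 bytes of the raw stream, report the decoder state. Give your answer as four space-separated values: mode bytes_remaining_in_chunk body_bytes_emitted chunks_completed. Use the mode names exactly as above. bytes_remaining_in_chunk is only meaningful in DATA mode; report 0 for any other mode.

Answer: DATA 2 1 0

Derivation:
Byte 0 = '3': mode=SIZE remaining=0 emitted=0 chunks_done=0
Byte 1 = 0x0D: mode=SIZE_CR remaining=0 emitted=0 chunks_done=0
Byte 2 = 0x0A: mode=DATA remaining=3 emitted=0 chunks_done=0
Byte 3 = '2': mode=DATA remaining=2 emitted=1 chunks_done=0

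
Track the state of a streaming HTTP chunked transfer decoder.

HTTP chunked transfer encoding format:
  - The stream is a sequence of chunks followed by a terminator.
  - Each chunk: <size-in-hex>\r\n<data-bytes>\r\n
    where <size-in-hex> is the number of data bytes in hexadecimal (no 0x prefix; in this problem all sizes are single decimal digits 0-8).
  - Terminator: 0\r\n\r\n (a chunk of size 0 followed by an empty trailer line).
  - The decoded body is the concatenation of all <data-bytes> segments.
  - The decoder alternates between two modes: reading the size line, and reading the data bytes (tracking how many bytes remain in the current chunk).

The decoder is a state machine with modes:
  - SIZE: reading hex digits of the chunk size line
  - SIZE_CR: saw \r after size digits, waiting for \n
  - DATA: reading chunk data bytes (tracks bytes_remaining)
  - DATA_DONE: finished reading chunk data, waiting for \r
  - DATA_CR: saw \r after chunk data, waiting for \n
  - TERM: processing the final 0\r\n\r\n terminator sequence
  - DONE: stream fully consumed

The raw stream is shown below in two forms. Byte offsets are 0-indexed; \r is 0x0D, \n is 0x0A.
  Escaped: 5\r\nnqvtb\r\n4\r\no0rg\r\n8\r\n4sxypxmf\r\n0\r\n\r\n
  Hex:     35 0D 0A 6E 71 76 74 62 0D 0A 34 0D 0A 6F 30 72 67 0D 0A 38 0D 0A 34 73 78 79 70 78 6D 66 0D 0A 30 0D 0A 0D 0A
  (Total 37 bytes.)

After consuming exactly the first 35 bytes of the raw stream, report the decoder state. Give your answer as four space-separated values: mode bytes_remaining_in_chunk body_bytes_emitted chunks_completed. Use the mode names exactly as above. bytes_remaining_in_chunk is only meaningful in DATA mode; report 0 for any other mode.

Answer: TERM 0 17 3

Derivation:
Byte 0 = '5': mode=SIZE remaining=0 emitted=0 chunks_done=0
Byte 1 = 0x0D: mode=SIZE_CR remaining=0 emitted=0 chunks_done=0
Byte 2 = 0x0A: mode=DATA remaining=5 emitted=0 chunks_done=0
Byte 3 = 'n': mode=DATA remaining=4 emitted=1 chunks_done=0
Byte 4 = 'q': mode=DATA remaining=3 emitted=2 chunks_done=0
Byte 5 = 'v': mode=DATA remaining=2 emitted=3 chunks_done=0
Byte 6 = 't': mode=DATA remaining=1 emitted=4 chunks_done=0
Byte 7 = 'b': mode=DATA_DONE remaining=0 emitted=5 chunks_done=0
Byte 8 = 0x0D: mode=DATA_CR remaining=0 emitted=5 chunks_done=0
Byte 9 = 0x0A: mode=SIZE remaining=0 emitted=5 chunks_done=1
Byte 10 = '4': mode=SIZE remaining=0 emitted=5 chunks_done=1
Byte 11 = 0x0D: mode=SIZE_CR remaining=0 emitted=5 chunks_done=1
Byte 12 = 0x0A: mode=DATA remaining=4 emitted=5 chunks_done=1
Byte 13 = 'o': mode=DATA remaining=3 emitted=6 chunks_done=1
Byte 14 = '0': mode=DATA remaining=2 emitted=7 chunks_done=1
Byte 15 = 'r': mode=DATA remaining=1 emitted=8 chunks_done=1
Byte 16 = 'g': mode=DATA_DONE remaining=0 emitted=9 chunks_done=1
Byte 17 = 0x0D: mode=DATA_CR remaining=0 emitted=9 chunks_done=1
Byte 18 = 0x0A: mode=SIZE remaining=0 emitted=9 chunks_done=2
Byte 19 = '8': mode=SIZE remaining=0 emitted=9 chunks_done=2
Byte 20 = 0x0D: mode=SIZE_CR remaining=0 emitted=9 chunks_done=2
Byte 21 = 0x0A: mode=DATA remaining=8 emitted=9 chunks_done=2
Byte 22 = '4': mode=DATA remaining=7 emitted=10 chunks_done=2
Byte 23 = 's': mode=DATA remaining=6 emitted=11 chunks_done=2
Byte 24 = 'x': mode=DATA remaining=5 emitted=12 chunks_done=2
Byte 25 = 'y': mode=DATA remaining=4 emitted=13 chunks_done=2
Byte 26 = 'p': mode=DATA remaining=3 emitted=14 chunks_done=2
Byte 27 = 'x': mode=DATA remaining=2 emitted=15 chunks_done=2
Byte 28 = 'm': mode=DATA remaining=1 emitted=16 chunks_done=2
Byte 29 = 'f': mode=DATA_DONE remaining=0 emitted=17 chunks_done=2
Byte 30 = 0x0D: mode=DATA_CR remaining=0 emitted=17 chunks_done=2
Byte 31 = 0x0A: mode=SIZE remaining=0 emitted=17 chunks_done=3
Byte 32 = '0': mode=SIZE remaining=0 emitted=17 chunks_done=3
Byte 33 = 0x0D: mode=SIZE_CR remaining=0 emitted=17 chunks_done=3
Byte 34 = 0x0A: mode=TERM remaining=0 emitted=17 chunks_done=3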